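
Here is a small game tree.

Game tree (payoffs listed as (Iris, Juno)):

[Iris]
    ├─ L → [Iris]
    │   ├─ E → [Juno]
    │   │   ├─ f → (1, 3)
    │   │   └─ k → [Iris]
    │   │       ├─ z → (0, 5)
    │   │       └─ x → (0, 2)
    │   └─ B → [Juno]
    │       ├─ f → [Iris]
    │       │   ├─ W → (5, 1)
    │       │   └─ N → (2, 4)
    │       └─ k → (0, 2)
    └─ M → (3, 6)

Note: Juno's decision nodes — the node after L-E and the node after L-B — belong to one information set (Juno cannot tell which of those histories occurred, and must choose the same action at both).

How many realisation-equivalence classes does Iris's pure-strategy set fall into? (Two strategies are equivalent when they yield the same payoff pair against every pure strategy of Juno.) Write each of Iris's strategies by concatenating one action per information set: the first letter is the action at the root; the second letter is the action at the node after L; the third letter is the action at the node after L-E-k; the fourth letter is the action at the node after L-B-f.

Iris has 16 pure strategies: LEzW, LEzN, LExW, LExN, LBzW, LBzN, LBxW, LBxN, MEzW, MEzN, MExW, MExN, MBzW, MBzN, MBxW, MBxN. Columns: f, k.
{LEzW, LEzN} → row (1,3) (0,5)
{LExW, LExN} → row (1,3) (0,2)
{LBzW, LBxW} → row (5,1) (0,2)
{LBzN, LBxN} → row (2,4) (0,2)
{MEzW, MEzN, MExW, MExN, MBzW, MBzN, MBxW, MBxN} → row (3,6) (3,6)
That's 5 distinct rows out of 16 strategies.

5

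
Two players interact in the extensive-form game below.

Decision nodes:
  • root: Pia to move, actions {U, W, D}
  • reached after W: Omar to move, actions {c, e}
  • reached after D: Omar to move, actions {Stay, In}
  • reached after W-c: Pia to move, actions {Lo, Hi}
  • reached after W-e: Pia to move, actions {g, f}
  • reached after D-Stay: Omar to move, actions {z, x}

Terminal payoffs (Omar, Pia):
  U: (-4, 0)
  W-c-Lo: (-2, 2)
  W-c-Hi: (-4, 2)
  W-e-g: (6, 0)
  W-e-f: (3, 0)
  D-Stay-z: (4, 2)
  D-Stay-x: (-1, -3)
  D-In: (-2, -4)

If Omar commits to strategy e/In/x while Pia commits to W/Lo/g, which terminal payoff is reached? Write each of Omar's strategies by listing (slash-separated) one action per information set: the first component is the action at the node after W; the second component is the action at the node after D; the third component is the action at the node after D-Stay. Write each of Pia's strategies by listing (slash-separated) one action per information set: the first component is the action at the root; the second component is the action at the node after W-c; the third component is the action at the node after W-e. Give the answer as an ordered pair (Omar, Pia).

Trace the play path from the root:
  Pia plays W
  Omar plays e at [W]
  Pia plays g at [W-e]
→ terminal payoff (6, 0).
(Omar's choice at the node after D is never reached on this path, so it doesn't affect the outcome.)

(6, 0)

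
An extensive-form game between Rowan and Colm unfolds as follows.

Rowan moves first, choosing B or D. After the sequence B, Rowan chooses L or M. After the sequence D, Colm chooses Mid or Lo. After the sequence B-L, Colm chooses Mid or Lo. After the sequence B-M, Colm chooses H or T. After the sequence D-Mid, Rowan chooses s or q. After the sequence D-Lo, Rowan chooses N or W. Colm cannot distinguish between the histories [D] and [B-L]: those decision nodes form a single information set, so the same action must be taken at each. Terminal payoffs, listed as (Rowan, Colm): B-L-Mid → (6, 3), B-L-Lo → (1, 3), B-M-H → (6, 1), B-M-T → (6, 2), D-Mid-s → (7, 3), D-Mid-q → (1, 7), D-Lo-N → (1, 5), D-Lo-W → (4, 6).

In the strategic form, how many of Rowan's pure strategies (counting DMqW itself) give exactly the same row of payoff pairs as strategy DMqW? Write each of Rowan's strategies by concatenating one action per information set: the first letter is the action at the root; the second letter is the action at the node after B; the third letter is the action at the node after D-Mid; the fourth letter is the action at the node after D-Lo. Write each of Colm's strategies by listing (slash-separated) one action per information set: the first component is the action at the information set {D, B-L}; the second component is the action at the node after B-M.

2

Row for DMqW (columns Mid/H, Mid/T, Lo/H, Lo/T): (1,7) (1,7) (4,6) (4,6).
Under DMqW, Rowan's choice at the node after B can never be reached regardless of what Colm does, so varying those choices leaves every outcome unchanged.
Holding the reachable choices fixed and varying the unreachable one freely already gives 2 equivalent strategies.
No other strategy reproduces this row, so those 2 are the full class: DLqW, DMqW.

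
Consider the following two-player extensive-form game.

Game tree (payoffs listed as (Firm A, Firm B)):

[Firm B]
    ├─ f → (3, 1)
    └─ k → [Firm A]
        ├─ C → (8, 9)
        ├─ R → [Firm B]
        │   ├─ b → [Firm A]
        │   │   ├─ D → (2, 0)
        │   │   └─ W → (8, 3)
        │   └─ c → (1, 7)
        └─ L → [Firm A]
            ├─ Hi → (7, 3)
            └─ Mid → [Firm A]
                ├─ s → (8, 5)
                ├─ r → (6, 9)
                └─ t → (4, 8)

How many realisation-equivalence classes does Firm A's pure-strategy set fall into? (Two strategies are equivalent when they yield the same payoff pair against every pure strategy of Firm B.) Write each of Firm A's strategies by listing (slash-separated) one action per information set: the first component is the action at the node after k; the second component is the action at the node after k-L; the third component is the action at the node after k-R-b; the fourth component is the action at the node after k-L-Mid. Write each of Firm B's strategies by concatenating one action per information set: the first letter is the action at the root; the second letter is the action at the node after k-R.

7

Firm A has 36 pure strategies: C/Hi/D/s, C/Hi/D/r, C/Hi/D/t, C/Hi/W/s, C/Hi/W/r, C/Hi/W/t, C/Mid/D/s, C/Mid/D/r, C/Mid/D/t, C/Mid/W/s, C/Mid/W/r, C/Mid/W/t, R/Hi/D/s, R/Hi/D/r, R/Hi/D/t, R/Hi/W/s, R/Hi/W/r, R/Hi/W/t, R/Mid/D/s, R/Mid/D/r, R/Mid/D/t, R/Mid/W/s, R/Mid/W/r, R/Mid/W/t, L/Hi/D/s, L/Hi/D/r, L/Hi/D/t, L/Hi/W/s, L/Hi/W/r, L/Hi/W/t, L/Mid/D/s, L/Mid/D/r, L/Mid/D/t, L/Mid/W/s, L/Mid/W/r, L/Mid/W/t. Columns: fb, fc, kb, kc.
{C/Hi/D/s, C/Hi/D/r, C/Hi/D/t, C/Hi/W/s, C/Hi/W/r, C/Hi/W/t, C/Mid/D/s, C/Mid/D/r, C/Mid/D/t, C/Mid/W/s, C/Mid/W/r, C/Mid/W/t} → row (3,1) (3,1) (8,9) (8,9)
{R/Hi/D/s, R/Hi/D/r, R/Hi/D/t, R/Mid/D/s, R/Mid/D/r, R/Mid/D/t} → row (3,1) (3,1) (2,0) (1,7)
{R/Hi/W/s, R/Hi/W/r, R/Hi/W/t, R/Mid/W/s, R/Mid/W/r, R/Mid/W/t} → row (3,1) (3,1) (8,3) (1,7)
{L/Hi/D/s, L/Hi/D/r, L/Hi/D/t, L/Hi/W/s, L/Hi/W/r, L/Hi/W/t} → row (3,1) (3,1) (7,3) (7,3)
{L/Mid/D/s, L/Mid/W/s} → row (3,1) (3,1) (8,5) (8,5)
{L/Mid/D/r, L/Mid/W/r} → row (3,1) (3,1) (6,9) (6,9)
{L/Mid/D/t, L/Mid/W/t} → row (3,1) (3,1) (4,8) (4,8)
That's 7 distinct rows out of 36 strategies.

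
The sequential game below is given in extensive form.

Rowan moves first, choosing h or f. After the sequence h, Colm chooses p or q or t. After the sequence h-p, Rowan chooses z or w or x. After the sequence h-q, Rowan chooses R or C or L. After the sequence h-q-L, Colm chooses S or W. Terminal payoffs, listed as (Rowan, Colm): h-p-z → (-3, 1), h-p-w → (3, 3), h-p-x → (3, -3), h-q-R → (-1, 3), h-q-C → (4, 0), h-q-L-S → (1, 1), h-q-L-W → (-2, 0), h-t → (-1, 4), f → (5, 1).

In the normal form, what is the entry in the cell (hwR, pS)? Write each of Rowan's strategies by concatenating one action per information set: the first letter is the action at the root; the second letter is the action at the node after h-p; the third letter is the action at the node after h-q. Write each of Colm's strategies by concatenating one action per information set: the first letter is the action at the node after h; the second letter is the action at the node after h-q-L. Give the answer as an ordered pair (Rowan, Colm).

(3, 3)

Trace the play path from the root:
  Rowan plays h
  Colm plays p at [h]
  Rowan plays w at [h-p]
→ terminal payoff (3, 3).
(Rowan's choice at the node after h-q is never reached on this path, so it doesn't affect the outcome.)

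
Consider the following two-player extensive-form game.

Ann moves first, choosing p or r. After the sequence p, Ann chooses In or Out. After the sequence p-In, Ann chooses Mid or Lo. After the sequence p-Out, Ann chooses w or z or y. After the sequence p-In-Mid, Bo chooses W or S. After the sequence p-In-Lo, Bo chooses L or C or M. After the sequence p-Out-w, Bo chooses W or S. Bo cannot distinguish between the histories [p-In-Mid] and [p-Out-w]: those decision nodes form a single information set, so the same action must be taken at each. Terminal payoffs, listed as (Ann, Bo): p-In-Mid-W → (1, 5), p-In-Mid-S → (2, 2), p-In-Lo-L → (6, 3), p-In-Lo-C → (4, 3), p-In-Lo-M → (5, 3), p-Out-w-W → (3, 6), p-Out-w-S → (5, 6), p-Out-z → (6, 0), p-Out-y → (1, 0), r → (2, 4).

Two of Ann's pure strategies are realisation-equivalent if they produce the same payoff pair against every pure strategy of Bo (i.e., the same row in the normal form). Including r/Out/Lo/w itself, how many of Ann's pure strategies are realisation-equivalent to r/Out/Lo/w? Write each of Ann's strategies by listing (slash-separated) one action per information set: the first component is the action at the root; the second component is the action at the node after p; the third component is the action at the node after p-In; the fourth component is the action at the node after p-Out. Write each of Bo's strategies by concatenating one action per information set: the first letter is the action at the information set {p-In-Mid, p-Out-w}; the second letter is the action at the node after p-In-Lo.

Row for r/Out/Lo/w (columns WL, WC, WM, SL, SC, SM): (2,4) (2,4) (2,4) (2,4) (2,4) (2,4).
Under r/Out/Lo/w, Ann's choice at the node after p and at the node after p-In and at the node after p-Out can never be reached regardless of what Bo does, so varying those choices leaves every outcome unchanged.
Holding the reachable choices fixed and varying the unreachable ones freely already gives 2 × 2 × 3 = 12 equivalent strategies.
No other strategy reproduces this row, so those 12 are the full class: r/In/Mid/w, r/In/Mid/z, r/In/Mid/y, r/In/Lo/w, r/In/Lo/z, r/In/Lo/y, r/Out/Mid/w, r/Out/Mid/z, r/Out/Mid/y, r/Out/Lo/w, r/Out/Lo/z, r/Out/Lo/y.

12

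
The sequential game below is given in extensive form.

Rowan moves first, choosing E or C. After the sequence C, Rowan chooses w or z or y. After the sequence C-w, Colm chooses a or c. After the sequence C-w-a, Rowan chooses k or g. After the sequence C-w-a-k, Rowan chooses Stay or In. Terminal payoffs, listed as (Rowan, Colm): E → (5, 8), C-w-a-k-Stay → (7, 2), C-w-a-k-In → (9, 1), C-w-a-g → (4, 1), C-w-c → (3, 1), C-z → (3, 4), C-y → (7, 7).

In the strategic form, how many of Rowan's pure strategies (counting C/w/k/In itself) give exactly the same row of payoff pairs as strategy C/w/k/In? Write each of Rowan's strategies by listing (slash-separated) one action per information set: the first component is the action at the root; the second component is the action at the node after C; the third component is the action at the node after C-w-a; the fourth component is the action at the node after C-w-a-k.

Row for C/w/k/In (columns a, c): (9,1) (3,1).
Every one of Rowan's information sets is on the play path for some reply by Colm when Rowan follows C/w/k/In.
Changing the action at any of them therefore changes at least one column, so only C/w/k/In itself gives this row.

1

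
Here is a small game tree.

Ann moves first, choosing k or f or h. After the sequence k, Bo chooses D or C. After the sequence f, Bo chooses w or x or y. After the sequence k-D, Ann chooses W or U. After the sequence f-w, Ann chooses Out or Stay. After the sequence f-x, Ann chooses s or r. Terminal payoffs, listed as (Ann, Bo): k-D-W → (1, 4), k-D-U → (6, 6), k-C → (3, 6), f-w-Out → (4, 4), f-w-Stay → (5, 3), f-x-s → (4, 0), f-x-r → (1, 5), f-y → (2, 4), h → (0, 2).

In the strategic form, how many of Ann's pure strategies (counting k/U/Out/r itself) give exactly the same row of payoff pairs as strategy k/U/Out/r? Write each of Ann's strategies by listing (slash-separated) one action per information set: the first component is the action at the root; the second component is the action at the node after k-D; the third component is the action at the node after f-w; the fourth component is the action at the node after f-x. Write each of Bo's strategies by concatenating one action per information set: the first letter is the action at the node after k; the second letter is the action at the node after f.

Row for k/U/Out/r (columns Dw, Dx, Dy, Cw, Cx, Cy): (6,6) (6,6) (6,6) (3,6) (3,6) (3,6).
Under k/U/Out/r, Ann's choice at the node after f-w and at the node after f-x can never be reached regardless of what Bo does, so varying those choices leaves every outcome unchanged.
Holding the reachable choices fixed and varying the unreachable ones freely already gives 2 × 2 = 4 equivalent strategies.
No other strategy reproduces this row, so those 4 are the full class: k/U/Out/s, k/U/Out/r, k/U/Stay/s, k/U/Stay/r.

4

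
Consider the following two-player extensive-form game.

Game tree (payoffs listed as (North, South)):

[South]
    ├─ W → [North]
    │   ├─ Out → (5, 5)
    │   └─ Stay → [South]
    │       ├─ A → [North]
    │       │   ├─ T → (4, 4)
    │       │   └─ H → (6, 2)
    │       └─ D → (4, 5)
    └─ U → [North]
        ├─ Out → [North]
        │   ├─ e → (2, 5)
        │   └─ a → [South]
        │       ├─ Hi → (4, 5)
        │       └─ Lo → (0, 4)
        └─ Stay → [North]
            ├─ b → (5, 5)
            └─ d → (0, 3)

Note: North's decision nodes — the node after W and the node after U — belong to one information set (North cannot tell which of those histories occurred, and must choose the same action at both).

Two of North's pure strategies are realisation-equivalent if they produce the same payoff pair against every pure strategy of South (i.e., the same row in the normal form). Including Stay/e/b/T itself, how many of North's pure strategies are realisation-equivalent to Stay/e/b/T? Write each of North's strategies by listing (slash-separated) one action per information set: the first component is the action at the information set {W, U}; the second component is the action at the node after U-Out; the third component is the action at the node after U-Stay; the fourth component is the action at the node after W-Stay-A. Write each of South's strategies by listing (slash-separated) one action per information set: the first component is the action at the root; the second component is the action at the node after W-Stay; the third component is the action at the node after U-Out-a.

Row for Stay/e/b/T (columns W/A/Hi, W/A/Lo, W/D/Hi, W/D/Lo, U/A/Hi, U/A/Lo, U/D/Hi, U/D/Lo): (4,4) (4,4) (4,5) (4,5) (5,5) (5,5) (5,5) (5,5).
Under Stay/e/b/T, North's choice at the node after U-Out can never be reached regardless of what South does, so varying those choices leaves every outcome unchanged.
Holding the reachable choices fixed and varying the unreachable one freely already gives 2 equivalent strategies.
No other strategy reproduces this row, so those 2 are the full class: Stay/e/b/T, Stay/a/b/T.

2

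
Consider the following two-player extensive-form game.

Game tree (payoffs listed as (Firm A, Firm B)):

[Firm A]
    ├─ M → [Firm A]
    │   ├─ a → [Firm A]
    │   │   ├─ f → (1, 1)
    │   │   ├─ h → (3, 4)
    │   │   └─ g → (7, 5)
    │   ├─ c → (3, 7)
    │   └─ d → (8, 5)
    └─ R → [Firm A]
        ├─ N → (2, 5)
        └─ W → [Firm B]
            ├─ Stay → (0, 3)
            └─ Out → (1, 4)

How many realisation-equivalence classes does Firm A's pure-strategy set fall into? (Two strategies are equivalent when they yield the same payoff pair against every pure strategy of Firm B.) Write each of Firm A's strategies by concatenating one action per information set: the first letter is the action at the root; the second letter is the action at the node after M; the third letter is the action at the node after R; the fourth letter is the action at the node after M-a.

Firm A has 36 pure strategies: MaNf, MaNh, MaNg, MaWf, MaWh, MaWg, McNf, McNh, McNg, McWf, McWh, McWg, MdNf, MdNh, MdNg, MdWf, MdWh, MdWg, RaNf, RaNh, RaNg, RaWf, RaWh, RaWg, RcNf, RcNh, RcNg, RcWf, RcWh, RcWg, RdNf, RdNh, RdNg, RdWf, RdWh, RdWg. Columns: Stay, Out.
{MaNf, MaWf} → row (1,1) (1,1)
{MaNh, MaWh} → row (3,4) (3,4)
{MaNg, MaWg} → row (7,5) (7,5)
{McNf, McNh, McNg, McWf, McWh, McWg} → row (3,7) (3,7)
{MdNf, MdNh, MdNg, MdWf, MdWh, MdWg} → row (8,5) (8,5)
{RaNf, RaNh, RaNg, RcNf, RcNh, RcNg, RdNf, RdNh, RdNg} → row (2,5) (2,5)
{RaWf, RaWh, RaWg, RcWf, RcWh, RcWg, RdWf, RdWh, RdWg} → row (0,3) (1,4)
That's 7 distinct rows out of 36 strategies.

7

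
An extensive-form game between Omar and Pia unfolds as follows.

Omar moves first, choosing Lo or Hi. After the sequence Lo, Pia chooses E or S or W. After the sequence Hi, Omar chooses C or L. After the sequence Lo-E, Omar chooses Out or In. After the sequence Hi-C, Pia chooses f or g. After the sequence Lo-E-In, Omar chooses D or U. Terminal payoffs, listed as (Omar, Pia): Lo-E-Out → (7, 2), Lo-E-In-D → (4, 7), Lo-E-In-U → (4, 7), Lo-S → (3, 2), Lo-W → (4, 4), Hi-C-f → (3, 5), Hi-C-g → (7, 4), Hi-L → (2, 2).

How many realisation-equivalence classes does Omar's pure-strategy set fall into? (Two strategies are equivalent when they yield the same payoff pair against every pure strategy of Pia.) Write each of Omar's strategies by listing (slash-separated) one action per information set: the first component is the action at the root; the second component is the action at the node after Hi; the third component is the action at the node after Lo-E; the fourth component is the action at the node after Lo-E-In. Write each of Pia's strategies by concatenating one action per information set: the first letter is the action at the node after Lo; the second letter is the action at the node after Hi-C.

Omar has 16 pure strategies: Lo/C/Out/D, Lo/C/Out/U, Lo/C/In/D, Lo/C/In/U, Lo/L/Out/D, Lo/L/Out/U, Lo/L/In/D, Lo/L/In/U, Hi/C/Out/D, Hi/C/Out/U, Hi/C/In/D, Hi/C/In/U, Hi/L/Out/D, Hi/L/Out/U, Hi/L/In/D, Hi/L/In/U. Columns: Ef, Eg, Sf, Sg, Wf, Wg.
{Lo/C/Out/D, Lo/C/Out/U, Lo/L/Out/D, Lo/L/Out/U} → row (7,2) (7,2) (3,2) (3,2) (4,4) (4,4)
{Lo/C/In/D, Lo/C/In/U, Lo/L/In/D, Lo/L/In/U} → row (4,7) (4,7) (3,2) (3,2) (4,4) (4,4)
{Hi/C/Out/D, Hi/C/Out/U, Hi/C/In/D, Hi/C/In/U} → row (3,5) (7,4) (3,5) (7,4) (3,5) (7,4)
{Hi/L/Out/D, Hi/L/Out/U, Hi/L/In/D, Hi/L/In/U} → row (2,2) (2,2) (2,2) (2,2) (2,2) (2,2)
That's 4 distinct rows out of 16 strategies.

4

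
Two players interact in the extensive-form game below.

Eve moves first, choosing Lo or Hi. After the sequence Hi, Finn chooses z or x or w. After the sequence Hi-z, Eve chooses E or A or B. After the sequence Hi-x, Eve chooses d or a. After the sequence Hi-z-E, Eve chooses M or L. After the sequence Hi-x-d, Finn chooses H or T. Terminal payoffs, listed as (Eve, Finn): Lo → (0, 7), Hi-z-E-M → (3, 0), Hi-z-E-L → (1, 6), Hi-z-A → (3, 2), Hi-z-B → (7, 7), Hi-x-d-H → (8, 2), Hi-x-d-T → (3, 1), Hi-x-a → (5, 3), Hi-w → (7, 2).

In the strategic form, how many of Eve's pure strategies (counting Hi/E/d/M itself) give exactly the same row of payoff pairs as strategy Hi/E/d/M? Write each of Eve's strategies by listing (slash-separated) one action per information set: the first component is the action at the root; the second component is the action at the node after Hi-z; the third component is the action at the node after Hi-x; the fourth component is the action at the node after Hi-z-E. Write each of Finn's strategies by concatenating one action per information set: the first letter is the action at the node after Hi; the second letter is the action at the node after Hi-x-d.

Row for Hi/E/d/M (columns zH, zT, xH, xT, wH, wT): (3,0) (3,0) (8,2) (3,1) (7,2) (7,2).
Every one of Eve's information sets is on the play path for some reply by Finn when Eve follows Hi/E/d/M.
Changing the action at any of them therefore changes at least one column, so only Hi/E/d/M itself gives this row.

1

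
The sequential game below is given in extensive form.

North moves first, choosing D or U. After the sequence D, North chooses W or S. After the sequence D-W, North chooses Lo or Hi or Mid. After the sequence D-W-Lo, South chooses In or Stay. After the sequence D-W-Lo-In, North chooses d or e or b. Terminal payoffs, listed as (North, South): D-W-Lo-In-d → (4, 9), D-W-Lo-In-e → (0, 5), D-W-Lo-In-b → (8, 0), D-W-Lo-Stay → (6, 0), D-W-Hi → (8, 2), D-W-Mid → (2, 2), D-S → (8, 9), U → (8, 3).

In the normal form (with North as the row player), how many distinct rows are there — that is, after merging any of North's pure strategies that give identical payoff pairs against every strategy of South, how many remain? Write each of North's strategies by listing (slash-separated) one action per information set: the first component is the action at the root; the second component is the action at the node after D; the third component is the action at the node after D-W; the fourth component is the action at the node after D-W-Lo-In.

7

North has 36 pure strategies: D/W/Lo/d, D/W/Lo/e, D/W/Lo/b, D/W/Hi/d, D/W/Hi/e, D/W/Hi/b, D/W/Mid/d, D/W/Mid/e, D/W/Mid/b, D/S/Lo/d, D/S/Lo/e, D/S/Lo/b, D/S/Hi/d, D/S/Hi/e, D/S/Hi/b, D/S/Mid/d, D/S/Mid/e, D/S/Mid/b, U/W/Lo/d, U/W/Lo/e, U/W/Lo/b, U/W/Hi/d, U/W/Hi/e, U/W/Hi/b, U/W/Mid/d, U/W/Mid/e, U/W/Mid/b, U/S/Lo/d, U/S/Lo/e, U/S/Lo/b, U/S/Hi/d, U/S/Hi/e, U/S/Hi/b, U/S/Mid/d, U/S/Mid/e, U/S/Mid/b. Columns: In, Stay.
{D/W/Lo/d} → row (4,9) (6,0)
{D/W/Lo/e} → row (0,5) (6,0)
{D/W/Lo/b} → row (8,0) (6,0)
{D/W/Hi/d, D/W/Hi/e, D/W/Hi/b} → row (8,2) (8,2)
{D/W/Mid/d, D/W/Mid/e, D/W/Mid/b} → row (2,2) (2,2)
{D/S/Lo/d, D/S/Lo/e, D/S/Lo/b, D/S/Hi/d, D/S/Hi/e, D/S/Hi/b, D/S/Mid/d, D/S/Mid/e, D/S/Mid/b} → row (8,9) (8,9)
{U/W/Lo/d, U/W/Lo/e, U/W/Lo/b, U/W/Hi/d, U/W/Hi/e, U/W/Hi/b, U/W/Mid/d, U/W/Mid/e, U/W/Mid/b, U/S/Lo/d, U/S/Lo/e, U/S/Lo/b, U/S/Hi/d, U/S/Hi/e, U/S/Hi/b, U/S/Mid/d, U/S/Mid/e, U/S/Mid/b} → row (8,3) (8,3)
That's 7 distinct rows out of 36 strategies.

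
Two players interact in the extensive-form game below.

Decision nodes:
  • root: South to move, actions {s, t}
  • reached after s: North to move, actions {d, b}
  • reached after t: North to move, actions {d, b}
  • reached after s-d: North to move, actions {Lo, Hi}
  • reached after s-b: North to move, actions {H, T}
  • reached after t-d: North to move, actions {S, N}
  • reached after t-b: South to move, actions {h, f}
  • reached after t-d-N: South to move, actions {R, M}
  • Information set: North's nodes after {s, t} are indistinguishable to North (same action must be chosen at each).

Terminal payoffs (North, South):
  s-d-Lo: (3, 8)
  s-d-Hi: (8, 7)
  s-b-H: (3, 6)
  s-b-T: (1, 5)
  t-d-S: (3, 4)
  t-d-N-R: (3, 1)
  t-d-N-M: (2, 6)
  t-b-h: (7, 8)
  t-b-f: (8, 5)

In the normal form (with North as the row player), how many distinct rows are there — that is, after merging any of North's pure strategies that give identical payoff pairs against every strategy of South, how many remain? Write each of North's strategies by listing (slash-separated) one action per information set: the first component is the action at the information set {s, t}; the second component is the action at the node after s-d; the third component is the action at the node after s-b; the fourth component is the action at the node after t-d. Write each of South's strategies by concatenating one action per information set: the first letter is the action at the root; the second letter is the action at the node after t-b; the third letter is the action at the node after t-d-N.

North has 16 pure strategies: d/Lo/H/S, d/Lo/H/N, d/Lo/T/S, d/Lo/T/N, d/Hi/H/S, d/Hi/H/N, d/Hi/T/S, d/Hi/T/N, b/Lo/H/S, b/Lo/H/N, b/Lo/T/S, b/Lo/T/N, b/Hi/H/S, b/Hi/H/N, b/Hi/T/S, b/Hi/T/N. Columns: shR, shM, sfR, sfM, thR, thM, tfR, tfM.
{d/Lo/H/S, d/Lo/T/S} → row (3,8) (3,8) (3,8) (3,8) (3,4) (3,4) (3,4) (3,4)
{d/Lo/H/N, d/Lo/T/N} → row (3,8) (3,8) (3,8) (3,8) (3,1) (2,6) (3,1) (2,6)
{d/Hi/H/S, d/Hi/T/S} → row (8,7) (8,7) (8,7) (8,7) (3,4) (3,4) (3,4) (3,4)
{d/Hi/H/N, d/Hi/T/N} → row (8,7) (8,7) (8,7) (8,7) (3,1) (2,6) (3,1) (2,6)
{b/Lo/H/S, b/Lo/H/N, b/Hi/H/S, b/Hi/H/N} → row (3,6) (3,6) (3,6) (3,6) (7,8) (7,8) (8,5) (8,5)
{b/Lo/T/S, b/Lo/T/N, b/Hi/T/S, b/Hi/T/N} → row (1,5) (1,5) (1,5) (1,5) (7,8) (7,8) (8,5) (8,5)
That's 6 distinct rows out of 16 strategies.

6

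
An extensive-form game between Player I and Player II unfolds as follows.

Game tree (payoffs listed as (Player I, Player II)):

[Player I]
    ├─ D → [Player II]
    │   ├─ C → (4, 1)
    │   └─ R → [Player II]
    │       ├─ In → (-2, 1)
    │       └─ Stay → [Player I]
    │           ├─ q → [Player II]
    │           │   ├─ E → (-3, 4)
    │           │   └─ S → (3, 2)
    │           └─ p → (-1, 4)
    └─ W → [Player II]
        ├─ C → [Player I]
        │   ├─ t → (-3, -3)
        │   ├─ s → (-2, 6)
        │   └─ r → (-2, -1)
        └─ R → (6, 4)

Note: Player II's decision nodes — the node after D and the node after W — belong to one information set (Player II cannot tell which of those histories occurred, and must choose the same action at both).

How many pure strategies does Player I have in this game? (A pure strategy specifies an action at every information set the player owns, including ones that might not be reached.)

12

Player I owns the root with actions {D, W} — two choices.
Player I owns the node after W-C with actions {t, s, r} — three choices.
Player I owns the node after D-R-Stay with actions {q, p} — two choices.
A pure strategy fixes one action at each information set independently, so the count is the product 2 × 3 × 2 = 12.
(For reference, Player II has 8 pure strategies, giving a 12×8 normal-form matrix.)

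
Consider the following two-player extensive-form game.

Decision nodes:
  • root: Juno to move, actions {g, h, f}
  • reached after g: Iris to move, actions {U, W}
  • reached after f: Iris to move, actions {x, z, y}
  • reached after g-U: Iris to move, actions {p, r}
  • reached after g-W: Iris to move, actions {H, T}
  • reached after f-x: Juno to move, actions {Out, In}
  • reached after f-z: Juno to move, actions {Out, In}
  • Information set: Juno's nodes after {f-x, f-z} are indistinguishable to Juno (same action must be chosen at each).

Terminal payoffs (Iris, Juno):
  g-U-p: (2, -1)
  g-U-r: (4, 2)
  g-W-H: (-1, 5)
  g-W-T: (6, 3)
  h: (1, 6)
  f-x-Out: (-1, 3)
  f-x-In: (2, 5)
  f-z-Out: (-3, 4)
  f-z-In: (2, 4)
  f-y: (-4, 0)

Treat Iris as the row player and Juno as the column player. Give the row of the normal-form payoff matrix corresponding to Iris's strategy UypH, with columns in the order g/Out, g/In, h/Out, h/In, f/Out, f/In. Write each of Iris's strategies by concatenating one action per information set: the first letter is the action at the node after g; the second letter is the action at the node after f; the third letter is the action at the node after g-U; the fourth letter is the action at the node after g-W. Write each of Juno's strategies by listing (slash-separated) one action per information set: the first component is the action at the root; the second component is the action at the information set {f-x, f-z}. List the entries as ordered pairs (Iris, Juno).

(2,-1) (2,-1) (1,6) (1,6) (-4,0) (-4,0)

vs g/Out: Juno plays g → Iris plays U at [g] → Iris plays p at [g-U] → (2, -1)
vs g/In: Juno plays g → Iris plays U at [g] → Iris plays p at [g-U] → (2, -1)
vs h/Out: Juno plays h → (1, 6)
vs h/In: Juno plays h → (1, 6)
vs f/Out: Juno plays f → Iris plays y at [f] → (-4, 0)
vs f/In: Juno plays f → Iris plays y at [f] → (-4, 0)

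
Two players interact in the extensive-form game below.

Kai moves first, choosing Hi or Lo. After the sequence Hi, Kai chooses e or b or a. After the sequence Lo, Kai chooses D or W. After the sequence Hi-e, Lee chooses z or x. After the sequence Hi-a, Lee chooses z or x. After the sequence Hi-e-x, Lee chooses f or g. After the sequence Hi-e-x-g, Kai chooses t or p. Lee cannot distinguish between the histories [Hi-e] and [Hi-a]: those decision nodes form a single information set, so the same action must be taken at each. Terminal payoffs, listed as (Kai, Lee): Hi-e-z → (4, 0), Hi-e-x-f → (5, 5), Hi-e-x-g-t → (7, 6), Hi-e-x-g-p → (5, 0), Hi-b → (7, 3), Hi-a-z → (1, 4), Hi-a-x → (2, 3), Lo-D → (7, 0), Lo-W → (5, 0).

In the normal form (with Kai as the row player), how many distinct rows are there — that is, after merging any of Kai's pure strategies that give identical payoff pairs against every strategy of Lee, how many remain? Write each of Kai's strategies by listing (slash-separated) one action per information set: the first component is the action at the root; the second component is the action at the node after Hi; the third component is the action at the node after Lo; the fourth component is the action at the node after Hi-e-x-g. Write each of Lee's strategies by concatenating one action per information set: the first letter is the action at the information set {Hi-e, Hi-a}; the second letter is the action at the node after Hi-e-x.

Kai has 24 pure strategies: Hi/e/D/t, Hi/e/D/p, Hi/e/W/t, Hi/e/W/p, Hi/b/D/t, Hi/b/D/p, Hi/b/W/t, Hi/b/W/p, Hi/a/D/t, Hi/a/D/p, Hi/a/W/t, Hi/a/W/p, Lo/e/D/t, Lo/e/D/p, Lo/e/W/t, Lo/e/W/p, Lo/b/D/t, Lo/b/D/p, Lo/b/W/t, Lo/b/W/p, Lo/a/D/t, Lo/a/D/p, Lo/a/W/t, Lo/a/W/p. Columns: zf, zg, xf, xg.
{Hi/e/D/t, Hi/e/W/t} → row (4,0) (4,0) (5,5) (7,6)
{Hi/e/D/p, Hi/e/W/p} → row (4,0) (4,0) (5,5) (5,0)
{Hi/b/D/t, Hi/b/D/p, Hi/b/W/t, Hi/b/W/p} → row (7,3) (7,3) (7,3) (7,3)
{Hi/a/D/t, Hi/a/D/p, Hi/a/W/t, Hi/a/W/p} → row (1,4) (1,4) (2,3) (2,3)
{Lo/e/D/t, Lo/e/D/p, Lo/b/D/t, Lo/b/D/p, Lo/a/D/t, Lo/a/D/p} → row (7,0) (7,0) (7,0) (7,0)
{Lo/e/W/t, Lo/e/W/p, Lo/b/W/t, Lo/b/W/p, Lo/a/W/t, Lo/a/W/p} → row (5,0) (5,0) (5,0) (5,0)
That's 6 distinct rows out of 24 strategies.

6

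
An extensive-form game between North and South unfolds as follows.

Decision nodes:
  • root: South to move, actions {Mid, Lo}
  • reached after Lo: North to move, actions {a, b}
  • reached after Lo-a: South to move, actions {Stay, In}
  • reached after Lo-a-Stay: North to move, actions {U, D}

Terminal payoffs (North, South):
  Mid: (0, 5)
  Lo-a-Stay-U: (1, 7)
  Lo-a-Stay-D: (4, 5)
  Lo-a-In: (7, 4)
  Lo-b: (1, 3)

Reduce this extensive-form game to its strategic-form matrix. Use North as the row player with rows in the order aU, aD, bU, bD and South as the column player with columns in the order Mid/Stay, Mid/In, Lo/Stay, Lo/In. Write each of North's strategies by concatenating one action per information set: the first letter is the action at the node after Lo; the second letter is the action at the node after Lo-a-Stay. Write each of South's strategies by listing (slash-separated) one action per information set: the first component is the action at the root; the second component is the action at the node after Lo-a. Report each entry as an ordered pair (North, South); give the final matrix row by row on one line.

aU: (0,5) (0,5) (1,7) (7,4) | aD: (0,5) (0,5) (4,5) (7,4) | bU: (0,5) (0,5) (1,3) (1,3) | bD: (0,5) (0,5) (1,3) (1,3)

      Mid/Stay   Mid/In  Lo/Stay    Lo/In
  aU    (0,5)    (0,5)    (1,7)    (7,4)
  aD    (0,5)    (0,5)    (4,5)    (7,4)
  bU    (0,5)    (0,5)    (1,3)    (1,3)
  bD    (0,5)    (0,5)    (1,3)    (1,3)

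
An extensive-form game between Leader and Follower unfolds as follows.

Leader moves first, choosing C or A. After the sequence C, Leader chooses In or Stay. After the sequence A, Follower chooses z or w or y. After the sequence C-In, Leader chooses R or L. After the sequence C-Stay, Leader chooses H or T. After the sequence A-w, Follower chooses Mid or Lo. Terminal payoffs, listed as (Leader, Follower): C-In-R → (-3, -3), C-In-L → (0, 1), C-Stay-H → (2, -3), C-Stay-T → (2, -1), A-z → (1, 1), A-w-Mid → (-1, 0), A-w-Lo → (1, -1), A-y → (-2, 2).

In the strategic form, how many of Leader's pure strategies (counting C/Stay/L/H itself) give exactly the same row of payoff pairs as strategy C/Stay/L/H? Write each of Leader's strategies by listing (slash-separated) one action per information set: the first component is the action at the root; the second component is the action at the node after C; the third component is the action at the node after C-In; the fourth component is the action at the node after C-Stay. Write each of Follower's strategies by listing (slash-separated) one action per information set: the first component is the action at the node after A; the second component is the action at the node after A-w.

2

Row for C/Stay/L/H (columns z/Mid, z/Lo, w/Mid, w/Lo, y/Mid, y/Lo): (2,-3) (2,-3) (2,-3) (2,-3) (2,-3) (2,-3).
Under C/Stay/L/H, Leader's choice at the node after C-In can never be reached regardless of what Follower does, so varying those choices leaves every outcome unchanged.
Holding the reachable choices fixed and varying the unreachable one freely already gives 2 equivalent strategies.
No other strategy reproduces this row, so those 2 are the full class: C/Stay/R/H, C/Stay/L/H.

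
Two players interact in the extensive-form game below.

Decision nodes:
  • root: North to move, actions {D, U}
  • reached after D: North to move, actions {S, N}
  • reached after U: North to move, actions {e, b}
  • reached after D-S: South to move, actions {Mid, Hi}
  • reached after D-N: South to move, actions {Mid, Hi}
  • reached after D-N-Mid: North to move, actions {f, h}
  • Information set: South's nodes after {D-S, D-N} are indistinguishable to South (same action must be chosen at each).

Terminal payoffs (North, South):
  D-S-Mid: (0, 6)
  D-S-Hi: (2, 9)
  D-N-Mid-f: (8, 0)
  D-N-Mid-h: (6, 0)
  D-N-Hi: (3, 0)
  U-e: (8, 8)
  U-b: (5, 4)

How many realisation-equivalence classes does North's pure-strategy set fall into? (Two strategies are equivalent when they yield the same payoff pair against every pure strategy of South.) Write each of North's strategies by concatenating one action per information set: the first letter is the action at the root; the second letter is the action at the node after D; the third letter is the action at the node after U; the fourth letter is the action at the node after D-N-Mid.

North has 16 pure strategies: DSef, DSeh, DSbf, DSbh, DNef, DNeh, DNbf, DNbh, USef, USeh, USbf, USbh, UNef, UNeh, UNbf, UNbh. Columns: Mid, Hi.
{DSef, DSeh, DSbf, DSbh} → row (0,6) (2,9)
{DNef, DNbf} → row (8,0) (3,0)
{DNeh, DNbh} → row (6,0) (3,0)
{USef, USeh, UNef, UNeh} → row (8,8) (8,8)
{USbf, USbh, UNbf, UNbh} → row (5,4) (5,4)
That's 5 distinct rows out of 16 strategies.

5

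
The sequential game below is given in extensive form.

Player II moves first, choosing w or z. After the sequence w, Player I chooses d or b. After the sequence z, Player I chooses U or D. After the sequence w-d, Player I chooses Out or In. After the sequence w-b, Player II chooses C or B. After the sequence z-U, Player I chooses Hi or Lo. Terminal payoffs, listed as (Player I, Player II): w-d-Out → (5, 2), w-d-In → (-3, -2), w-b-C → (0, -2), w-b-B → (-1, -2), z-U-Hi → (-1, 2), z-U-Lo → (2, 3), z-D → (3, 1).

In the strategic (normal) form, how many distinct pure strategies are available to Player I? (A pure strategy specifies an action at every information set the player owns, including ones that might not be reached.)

16

Player I owns the node after w with actions {d, b} — two choices.
Player I owns the node after z with actions {U, D} — two choices.
Player I owns the node after w-d with actions {Out, In} — two choices.
Player I owns the node after z-U with actions {Hi, Lo} — two choices.
A pure strategy fixes one action at each information set independently, so the count is the product 2 × 2 × 2 × 2 = 16.
(For reference, Player II has 4 pure strategies, giving a 16×4 normal-form matrix.)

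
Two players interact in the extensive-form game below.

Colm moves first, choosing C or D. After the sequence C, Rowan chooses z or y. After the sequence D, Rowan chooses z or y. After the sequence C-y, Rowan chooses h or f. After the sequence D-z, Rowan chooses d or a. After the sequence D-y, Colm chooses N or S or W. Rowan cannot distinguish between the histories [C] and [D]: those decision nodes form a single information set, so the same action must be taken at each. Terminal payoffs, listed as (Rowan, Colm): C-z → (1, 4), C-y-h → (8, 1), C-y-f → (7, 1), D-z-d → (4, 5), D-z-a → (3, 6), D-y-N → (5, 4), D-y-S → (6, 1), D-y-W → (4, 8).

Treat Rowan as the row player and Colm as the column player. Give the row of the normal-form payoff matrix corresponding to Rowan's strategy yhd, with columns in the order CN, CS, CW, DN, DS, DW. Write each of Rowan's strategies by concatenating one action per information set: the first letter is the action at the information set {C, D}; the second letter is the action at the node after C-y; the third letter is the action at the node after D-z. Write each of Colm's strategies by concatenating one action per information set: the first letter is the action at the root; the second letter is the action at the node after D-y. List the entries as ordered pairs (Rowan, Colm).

vs CN: Colm plays C → Rowan plays y at [C] → Rowan plays h at [C-y] → (8, 1)
vs CS: Colm plays C → Rowan plays y at [C] → Rowan plays h at [C-y] → (8, 1)
vs CW: Colm plays C → Rowan plays y at [C] → Rowan plays h at [C-y] → (8, 1)
vs DN: Colm plays D → Rowan plays y at [D] → Colm plays N at [D-y] → (5, 4)
vs DS: Colm plays D → Rowan plays y at [D] → Colm plays S at [D-y] → (6, 1)
vs DW: Colm plays D → Rowan plays y at [D] → Colm plays W at [D-y] → (4, 8)

(8,1) (8,1) (8,1) (5,4) (6,1) (4,8)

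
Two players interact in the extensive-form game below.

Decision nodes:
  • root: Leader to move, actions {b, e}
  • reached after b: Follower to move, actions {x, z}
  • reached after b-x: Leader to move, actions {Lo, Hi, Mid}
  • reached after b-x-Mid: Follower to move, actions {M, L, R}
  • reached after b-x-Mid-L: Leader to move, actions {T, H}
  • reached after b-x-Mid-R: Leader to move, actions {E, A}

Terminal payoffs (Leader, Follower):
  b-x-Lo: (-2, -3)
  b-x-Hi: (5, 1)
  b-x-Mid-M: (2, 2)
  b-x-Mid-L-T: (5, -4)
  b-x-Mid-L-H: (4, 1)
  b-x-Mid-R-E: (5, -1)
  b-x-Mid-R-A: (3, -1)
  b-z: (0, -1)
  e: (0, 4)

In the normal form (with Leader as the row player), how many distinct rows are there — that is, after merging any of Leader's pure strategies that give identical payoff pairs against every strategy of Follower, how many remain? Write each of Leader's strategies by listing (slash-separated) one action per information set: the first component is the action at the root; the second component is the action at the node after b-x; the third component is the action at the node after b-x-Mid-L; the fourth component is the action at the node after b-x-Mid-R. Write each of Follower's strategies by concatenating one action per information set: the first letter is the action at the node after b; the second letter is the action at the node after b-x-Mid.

7

Leader has 24 pure strategies: b/Lo/T/E, b/Lo/T/A, b/Lo/H/E, b/Lo/H/A, b/Hi/T/E, b/Hi/T/A, b/Hi/H/E, b/Hi/H/A, b/Mid/T/E, b/Mid/T/A, b/Mid/H/E, b/Mid/H/A, e/Lo/T/E, e/Lo/T/A, e/Lo/H/E, e/Lo/H/A, e/Hi/T/E, e/Hi/T/A, e/Hi/H/E, e/Hi/H/A, e/Mid/T/E, e/Mid/T/A, e/Mid/H/E, e/Mid/H/A. Columns: xM, xL, xR, zM, zL, zR.
{b/Lo/T/E, b/Lo/T/A, b/Lo/H/E, b/Lo/H/A} → row (-2,-3) (-2,-3) (-2,-3) (0,-1) (0,-1) (0,-1)
{b/Hi/T/E, b/Hi/T/A, b/Hi/H/E, b/Hi/H/A} → row (5,1) (5,1) (5,1) (0,-1) (0,-1) (0,-1)
{b/Mid/T/E} → row (2,2) (5,-4) (5,-1) (0,-1) (0,-1) (0,-1)
{b/Mid/T/A} → row (2,2) (5,-4) (3,-1) (0,-1) (0,-1) (0,-1)
{b/Mid/H/E} → row (2,2) (4,1) (5,-1) (0,-1) (0,-1) (0,-1)
{b/Mid/H/A} → row (2,2) (4,1) (3,-1) (0,-1) (0,-1) (0,-1)
{e/Lo/T/E, e/Lo/T/A, e/Lo/H/E, e/Lo/H/A, e/Hi/T/E, e/Hi/T/A, e/Hi/H/E, e/Hi/H/A, e/Mid/T/E, e/Mid/T/A, e/Mid/H/E, e/Mid/H/A} → row (0,4) (0,4) (0,4) (0,4) (0,4) (0,4)
That's 7 distinct rows out of 24 strategies.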